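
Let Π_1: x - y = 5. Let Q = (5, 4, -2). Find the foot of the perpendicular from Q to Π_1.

Foot = Q − λn with λ = (n·Q − d)/|n|² = (1 − 5)/2 = -2.
Foot = (5, 4, -2) − (-2)·(1, -1, 0) = (7, 2, -2).

(7, 2, -2)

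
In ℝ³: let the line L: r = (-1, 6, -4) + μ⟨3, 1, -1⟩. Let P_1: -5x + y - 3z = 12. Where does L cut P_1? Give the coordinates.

(2, 7, -5)

Substitute r = (-1, 6, -4) + t(3, 1, -1) into the plane: 23 + (-11)t = 12, so t = 1.
Intersection: (-1, 6, -4) + 1·(3, 1, -1) = (2, 7, -5).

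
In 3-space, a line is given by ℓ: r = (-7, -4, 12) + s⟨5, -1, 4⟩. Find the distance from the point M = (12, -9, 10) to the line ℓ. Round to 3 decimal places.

13.729

Taking (-7, -4, 12) on ℓ with direction v = (5, -1, 4): w = M − (-7, -4, 12) = (19, -5, -2), and w × v = (-22, -86, 6).
Distance = |w × v| / |v| = √7916 / √42 ≈ 13.729.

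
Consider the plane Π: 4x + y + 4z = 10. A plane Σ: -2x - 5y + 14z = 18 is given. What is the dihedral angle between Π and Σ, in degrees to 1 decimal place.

cos θ = |n₁·n₂| / (|n₁||n₂|) = |43| / (√33 · √225).
θ = arccos(0.49902) ≈ 60.1°.

60.1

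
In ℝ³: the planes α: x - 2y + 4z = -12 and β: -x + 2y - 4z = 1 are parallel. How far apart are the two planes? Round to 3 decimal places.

2.400

Rescale β by 1/(-1): x - 2y + 4z = -1. Then distance = |-12 − (-1)| / √21 ≈ 2.400.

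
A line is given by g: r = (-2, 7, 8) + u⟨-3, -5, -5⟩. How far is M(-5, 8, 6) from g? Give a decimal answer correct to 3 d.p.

Taking (-2, 7, 8) on g with direction v = (-3, -5, -5): w = M − (-2, 7, 8) = (-3, 1, -2), and w × v = (-15, -9, 18).
Distance = |w × v| / |v| = √630 / √59 ≈ 3.268.

3.268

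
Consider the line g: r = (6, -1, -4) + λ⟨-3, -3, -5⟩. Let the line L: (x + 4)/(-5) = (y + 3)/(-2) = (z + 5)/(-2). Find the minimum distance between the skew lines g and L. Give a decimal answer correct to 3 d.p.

L has direction (-5, -2, -2) through (-4, -3, -5).
Common perpendicular direction n = (-3, -3, -5) × (-5, -2, -2) = (-4, 19, -9).
With w = (-4, -3, -5) − (6, -1, -4) = (-10, -2, -1), w · n = 11.
Distance = |w · n| / |n| = |11| / √458 ≈ 0.514.

0.514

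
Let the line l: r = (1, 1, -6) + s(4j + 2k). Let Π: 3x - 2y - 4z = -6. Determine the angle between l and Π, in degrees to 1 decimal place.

sin θ = |n·v| / (|n||v|) = |-16| / (√29 · √20) = 0.66436.
θ ≈ 41.6°.

41.6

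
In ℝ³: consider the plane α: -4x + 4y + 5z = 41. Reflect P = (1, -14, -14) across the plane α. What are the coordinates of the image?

(-23, 10, 16)

λ = (n·P − d)/|n|² = (-130 − 41)/57 = -3.
Reflection = P − 2λn = (1, -14, -14) − (-6)·(-4, 4, 5) = (-23, 10, 16).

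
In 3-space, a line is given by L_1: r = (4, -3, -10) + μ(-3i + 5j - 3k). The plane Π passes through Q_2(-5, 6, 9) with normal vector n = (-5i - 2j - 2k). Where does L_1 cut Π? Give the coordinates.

Π: n·r = n·Q_2 gives -5x - 2y - 2z = -5.
Substitute r = (4, -3, -10) + t(-3, 5, -3) into the plane: 6 + 11t = -5, so t = -1.
Intersection: (4, -3, -10) + (-1)·(-3, 5, -3) = (7, -8, -7).

(7, -8, -7)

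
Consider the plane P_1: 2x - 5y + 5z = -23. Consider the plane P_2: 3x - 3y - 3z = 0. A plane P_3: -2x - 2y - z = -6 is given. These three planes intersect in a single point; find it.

(1, 3, -2)

Solving the 3×3 linear system 2x - 5y + 5z = -23, 3x - 3y - 3z = 0, -2x - 2y - z = -6 (e.g. by elimination or Cramer's rule, determinant = -111) gives (1, 3, -2).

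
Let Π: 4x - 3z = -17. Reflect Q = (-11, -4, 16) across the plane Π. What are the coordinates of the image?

λ = (n·Q − d)/|n|² = (-92 − (-17))/25 = -3.
Reflection = Q − 2λn = (-11, -4, 16) − (-6)·(4, 0, -3) = (13, -4, -2).

(13, -4, -2)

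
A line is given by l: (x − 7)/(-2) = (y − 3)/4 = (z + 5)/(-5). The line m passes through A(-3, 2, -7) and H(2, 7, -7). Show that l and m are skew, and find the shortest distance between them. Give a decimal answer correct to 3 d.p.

3.558

l has direction (-2, 4, -5) through (7, 3, -5).
A direction vector for m is H − A = (5, 5, 0).
Common perpendicular direction n = (-2, 4, -5) × (5, 5, 0) = (25, -25, -30).
With w = (-3, 2, -7) − (7, 3, -5) = (-10, -1, -2), w · n = -165.
Since n ≠ 0 the lines are not parallel, and w · n = -165 ≠ 0 so they do not intersect; hence they are skew.
Distance = |w · n| / |n| = |-165| / √2150 ≈ 3.558.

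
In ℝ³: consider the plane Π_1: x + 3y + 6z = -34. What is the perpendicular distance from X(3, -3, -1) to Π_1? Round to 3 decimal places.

n·X − d = (1)·(3) + (3)·(-3) + (6)·(-1) − (-34) = 22; |n| = √46.
Distance = |22| / √46 = 22/√46 ≈ 3.244.

3.244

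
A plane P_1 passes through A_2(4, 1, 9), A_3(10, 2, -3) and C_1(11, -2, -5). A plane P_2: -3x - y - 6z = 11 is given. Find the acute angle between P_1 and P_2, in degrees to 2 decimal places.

37.70

A_2A_3 = (6, 1, -12), A_2C_1 = (7, -3, -14); a normal to P_1 is A_2A_3 × A_2C_1 = (-50, 0, -25).
Using A_2: P_1 has equation -50x - 25z = -425.
cos θ = |n₁·n₂| / (|n₁||n₂|) = |300| / (√3125 · √46).
θ = arccos(0.79126) ≈ 37.70°.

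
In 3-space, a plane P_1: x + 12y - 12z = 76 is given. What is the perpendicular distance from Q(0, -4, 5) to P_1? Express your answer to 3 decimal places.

n·Q − d = (1)·(0) + (12)·(-4) + (-12)·(5) − 76 = -184; |n| = √289.
Distance = |-184| / √289 = 184/√289 ≈ 10.824.

10.824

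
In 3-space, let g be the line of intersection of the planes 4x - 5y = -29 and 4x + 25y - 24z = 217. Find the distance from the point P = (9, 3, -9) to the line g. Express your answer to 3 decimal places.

11.163

Direction of g: (4, -5, 0) × (4, 25, -24) = (120, 96, 120).
A point on g: solving the two plane equations with x = -6 gives (-6, 1, -9).
Taking (-6, 1, -9) on g with direction v = (120, 96, 120): w = P − (-6, 1, -9) = (15, 2, 0), and w × v = (240, -1800, 1200).
Distance = |w × v| / |v| = √4737600 / √38016 ≈ 11.163.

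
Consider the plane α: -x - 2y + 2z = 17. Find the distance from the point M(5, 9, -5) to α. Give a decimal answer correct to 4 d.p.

16.6667

n·M − d = (-1)·(5) + (-2)·(9) + (2)·(-5) − 17 = -50; |n| = √9.
Distance = |-50| / √9 = 50/√9 ≈ 16.6667.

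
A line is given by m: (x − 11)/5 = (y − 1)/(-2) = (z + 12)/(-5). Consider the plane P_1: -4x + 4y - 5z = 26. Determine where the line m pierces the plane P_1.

m has direction (5, -2, -5) through (11, 1, -12).
Substitute r = (11, 1, -12) + t(5, -2, -5) into the plane: 20 + (-3)t = 26, so t = -2.
Intersection: (11, 1, -12) + (-2)·(5, -2, -5) = (1, 5, -2).

(1, 5, -2)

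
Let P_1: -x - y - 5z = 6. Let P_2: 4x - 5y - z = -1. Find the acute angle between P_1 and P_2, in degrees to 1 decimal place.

cos θ = |n₁·n₂| / (|n₁||n₂|) = |6| / (√27 · √42).
θ = arccos(0.17817) ≈ 79.7°.

79.7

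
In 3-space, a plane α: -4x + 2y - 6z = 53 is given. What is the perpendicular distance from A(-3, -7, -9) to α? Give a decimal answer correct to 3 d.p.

n·A − d = (-4)·(-3) + (2)·(-7) + (-6)·(-9) − 53 = -1; |n| = √56.
Distance = |-1| / √56 = 1/√56 ≈ 0.134.

0.134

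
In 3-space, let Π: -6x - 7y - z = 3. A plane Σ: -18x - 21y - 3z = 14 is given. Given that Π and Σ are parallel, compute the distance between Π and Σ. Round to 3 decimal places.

Rescale Σ by 1/3: -6x - 7y - z = 14/3. Then distance = |3 − (14/3)| / √86 ≈ 0.180.

0.180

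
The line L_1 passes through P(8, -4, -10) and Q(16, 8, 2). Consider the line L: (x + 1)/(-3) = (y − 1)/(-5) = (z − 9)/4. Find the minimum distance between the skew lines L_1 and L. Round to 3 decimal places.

10.870

A direction vector for L_1 is Q − P = (8, 12, 12).
L has direction (-3, -5, 4) through (-1, 1, 9).
Common perpendicular direction n = (8, 12, 12) × (-3, -5, 4) = (108, -68, -4).
With w = (-1, 1, 9) − (8, -4, -10) = (-9, 5, 19), w · n = -1388.
Distance = |w · n| / |n| = |-1388| / √16304 ≈ 10.870.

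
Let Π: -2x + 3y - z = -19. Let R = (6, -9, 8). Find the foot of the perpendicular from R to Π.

Foot = R − λn with λ = (n·R − d)/|n|² = (-47 − (-19))/14 = -2.
Foot = (6, -9, 8) − (-2)·(-2, 3, -1) = (2, -3, 6).

(2, -3, 6)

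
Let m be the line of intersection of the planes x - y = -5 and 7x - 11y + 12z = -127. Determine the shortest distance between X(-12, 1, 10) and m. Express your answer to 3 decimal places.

Direction of m: (1, -1, 0) × (7, -11, 12) = (-12, -12, -4).
A point on m: solving the two plane equations with x = 6 gives (6, 11, -4).
Taking (6, 11, -4) on m with direction v = (-12, -12, -4): w = X − (6, 11, -4) = (-18, -10, 14), and w × v = (208, -240, 96).
Distance = |w × v| / |v| = √110080 / √304 ≈ 19.029.

19.029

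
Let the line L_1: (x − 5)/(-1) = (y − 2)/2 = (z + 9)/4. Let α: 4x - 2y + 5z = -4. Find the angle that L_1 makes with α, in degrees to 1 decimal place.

23.0

L_1 has direction (-1, 2, 4) through (5, 2, -9).
sin θ = |n·v| / (|n||v|) = |12| / (√45 · √21) = 0.39036.
θ ≈ 23.0°.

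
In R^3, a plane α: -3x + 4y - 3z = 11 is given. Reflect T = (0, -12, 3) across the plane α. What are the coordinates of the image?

(-12, 4, -9)

λ = (n·T − d)/|n|² = (-57 − 11)/34 = -2.
Reflection = T − 2λn = (0, -12, 3) − (-4)·(-3, 4, -3) = (-12, 4, -9).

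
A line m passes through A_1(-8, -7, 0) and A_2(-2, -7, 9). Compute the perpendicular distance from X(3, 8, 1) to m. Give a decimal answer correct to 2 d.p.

17.29

A direction vector for m is A_2 − A_1 = (6, 0, 9).
Taking (-8, -7, 0) on m with direction v = (6, 0, 9): w = X − (-8, -7, 0) = (11, 15, 1), and w × v = (135, -93, -90).
Distance = |w × v| / |v| = √34974 / √117 ≈ 17.29.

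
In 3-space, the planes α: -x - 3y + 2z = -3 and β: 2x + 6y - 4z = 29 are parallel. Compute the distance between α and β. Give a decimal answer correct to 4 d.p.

3.0735

Rescale β by 1/(-2): -x - 3y + 2z = -29/2. Then distance = |-3 − (-29/2)| / √14 ≈ 3.0735.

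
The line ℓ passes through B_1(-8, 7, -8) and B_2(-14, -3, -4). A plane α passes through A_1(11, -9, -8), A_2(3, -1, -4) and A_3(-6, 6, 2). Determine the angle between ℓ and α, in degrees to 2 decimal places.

30.31

A direction vector for ℓ is B_2 − B_1 = (-6, -10, 4).
A_1A_2 = (-8, 8, 4), A_1A_3 = (-17, 15, 10); a normal to α is A_1A_2 × A_1A_3 = (20, 12, 16).
Using A_1: α has equation 20x + 12y + 16z = -16.
sin θ = |n·v| / (|n||v|) = |-176| / (√800 · √152) = 0.50471.
θ ≈ 30.31°.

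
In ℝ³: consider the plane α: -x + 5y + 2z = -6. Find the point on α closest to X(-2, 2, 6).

(-1, -3, 4)

Foot = X − λn with λ = (n·X − d)/|n|² = (24 − (-6))/30 = 1.
Foot = (-2, 2, 6) − 1·(-1, 5, 2) = (-1, -3, 4).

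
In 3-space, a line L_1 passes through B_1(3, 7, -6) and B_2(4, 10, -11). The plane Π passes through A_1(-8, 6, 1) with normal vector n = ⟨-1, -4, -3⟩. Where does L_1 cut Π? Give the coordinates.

A direction vector for L_1 is B_2 − B_1 = (1, 3, -5).
Π: n·r = n·A_1 gives -x - 4y - 3z = -19.
Substitute r = (3, 7, -6) + t(1, 3, -5) into the plane: -13 + 2t = -19, so t = -3.
Intersection: (3, 7, -6) + (-3)·(1, 3, -5) = (0, -2, 9).

(0, -2, 9)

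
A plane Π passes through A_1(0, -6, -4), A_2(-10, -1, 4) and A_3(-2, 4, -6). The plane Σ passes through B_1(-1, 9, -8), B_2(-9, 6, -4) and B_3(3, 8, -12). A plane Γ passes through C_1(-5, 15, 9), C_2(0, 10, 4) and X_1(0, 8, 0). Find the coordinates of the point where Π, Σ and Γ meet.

(-6, 9, -4)

A_1A_2 = (-10, 5, 8), A_1A_3 = (-2, 10, -2); a normal to Π is A_1A_2 × A_1A_3 = (-90, -36, -90).
Using A_1: Π has equation -90x - 36y - 90z = 576.
B_1B_2 = (-8, -3, 4), B_1B_3 = (4, -1, -4); a normal to Σ is B_1B_2 × B_1B_3 = (16, -16, 20).
Using B_1: Σ has equation 16x - 16y + 20z = -320.
C_1C_2 = (5, -5, -5), C_1X_1 = (5, -7, -9); a normal to Γ is C_1C_2 × C_1X_1 = (10, 20, -10).
Using C_1: Γ has equation 10x + 20y - 10z = 160.
Solving the 3×3 linear system -90x - 36y - 90z = 576, 16x - 16y + 20z = -320, 10x + 20y - 10z = 160 (e.g. by elimination or Cramer's rule, determinant = -34560) gives (-6, 9, -4).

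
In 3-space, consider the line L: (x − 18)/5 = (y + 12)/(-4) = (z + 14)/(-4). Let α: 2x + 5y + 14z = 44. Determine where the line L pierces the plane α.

(-2, 4, 2)

L has direction (5, -4, -4) through (18, -12, -14).
Substitute r = (18, -12, -14) + t(5, -4, -4) into the plane: -220 + (-66)t = 44, so t = -4.
Intersection: (18, -12, -14) + (-4)·(5, -4, -4) = (-2, 4, 2).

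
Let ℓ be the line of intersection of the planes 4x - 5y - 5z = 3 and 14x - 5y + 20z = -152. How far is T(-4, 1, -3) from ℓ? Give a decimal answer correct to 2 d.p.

Direction of ℓ: (4, -5, -5) × (14, -5, 20) = (-125, -150, 50).
A point on ℓ: solving the two plane equations with x = -3 gives (-3, 2, -5).
Taking (-3, 2, -5) on ℓ with direction v = (-125, -150, 50): w = T − (-3, 2, -5) = (-1, -1, 2), and w × v = (250, -200, 25).
Distance = |w × v| / |v| = √103125 / √40625 ≈ 1.59.

1.59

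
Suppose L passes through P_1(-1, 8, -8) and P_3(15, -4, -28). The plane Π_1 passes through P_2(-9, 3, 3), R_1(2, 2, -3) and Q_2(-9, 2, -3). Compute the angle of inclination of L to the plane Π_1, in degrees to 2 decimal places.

A direction vector for L is P_3 − P_1 = (16, -12, -20).
P_2R_1 = (11, -1, -6), P_2Q_2 = (0, -1, -6); a normal to Π_1 is P_2R_1 × P_2Q_2 = (0, 66, -11).
Using P_2: Π_1 has equation 66y - 11z = 165.
sin θ = |n·v| / (|n||v|) = |-572| / (√4477 · √800) = 0.30224.
θ ≈ 17.59°.

17.59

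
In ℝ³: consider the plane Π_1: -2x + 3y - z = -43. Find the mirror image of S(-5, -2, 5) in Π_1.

(7, -20, 11)

λ = (n·S − d)/|n|² = (-1 − (-43))/14 = 3.
Reflection = S − 2λn = (-5, -2, 5) − 6·(-2, 3, -1) = (7, -20, 11).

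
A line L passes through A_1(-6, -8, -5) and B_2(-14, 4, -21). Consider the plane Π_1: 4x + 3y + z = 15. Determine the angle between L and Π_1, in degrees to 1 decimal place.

A direction vector for L is B_2 − A_1 = (-8, 12, -16).
sin θ = |n·v| / (|n||v|) = |-12| / (√26 · √464) = 0.10925.
θ ≈ 6.3°.

6.3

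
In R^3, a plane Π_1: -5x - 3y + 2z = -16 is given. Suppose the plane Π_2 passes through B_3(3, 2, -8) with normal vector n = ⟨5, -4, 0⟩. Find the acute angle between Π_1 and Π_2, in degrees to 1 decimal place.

70.8

Π_2: n·r = n·B_3 gives 5x - 4y = 7.
cos θ = |n₁·n₂| / (|n₁||n₂|) = |-13| / (√38 · √41).
θ = arccos(0.32935) ≈ 70.8°.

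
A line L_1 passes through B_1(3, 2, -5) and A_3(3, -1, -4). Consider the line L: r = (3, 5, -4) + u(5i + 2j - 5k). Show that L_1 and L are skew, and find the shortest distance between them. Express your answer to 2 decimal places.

1.47

A direction vector for L_1 is A_3 − B_1 = (0, -3, 1).
Common perpendicular direction n = (0, -3, 1) × (5, 2, -5) = (13, 5, 15).
With w = (3, 5, -4) − (3, 2, -5) = (0, 3, 1), w · n = 30.
Since n ≠ 0 the lines are not parallel, and w · n = 30 ≠ 0 so they do not intersect; hence they are skew.
Distance = |w · n| / |n| = |30| / √419 ≈ 1.47.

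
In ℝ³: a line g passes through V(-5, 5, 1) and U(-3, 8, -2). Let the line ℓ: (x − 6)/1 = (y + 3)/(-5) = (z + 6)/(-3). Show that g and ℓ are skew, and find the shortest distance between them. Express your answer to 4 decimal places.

7.1743

A direction vector for g is U − V = (2, 3, -3).
ℓ has direction (1, -5, -3) through (6, -3, -6).
Common perpendicular direction n = (2, 3, -3) × (1, -5, -3) = (-24, 3, -13).
With w = (6, -3, -6) − (-5, 5, 1) = (11, -8, -7), w · n = -197.
Since n ≠ 0 the lines are not parallel, and w · n = -197 ≠ 0 so they do not intersect; hence they are skew.
Distance = |w · n| / |n| = |-197| / √754 ≈ 7.1743.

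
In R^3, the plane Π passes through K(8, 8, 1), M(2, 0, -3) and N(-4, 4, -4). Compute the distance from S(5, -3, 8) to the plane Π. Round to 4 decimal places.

9.9231

KM = (-6, -8, -4), KN = (-12, -4, -5); a normal to Π is KM × KN = (24, 18, -72).
Using K: Π has equation 24x + 18y - 72z = 264.
n·S − d = (24)·(5) + (18)·(-3) + (-72)·(8) − 264 = -774; |n| = √6084.
Distance = |-774| / √6084 = 774/√6084 ≈ 9.9231.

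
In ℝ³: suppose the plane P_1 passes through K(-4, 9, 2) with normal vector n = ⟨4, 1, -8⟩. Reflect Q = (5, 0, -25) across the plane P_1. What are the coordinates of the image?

P_1: n·r = n·K gives 4x + y - 8z = -23.
λ = (n·Q − d)/|n|² = (220 − (-23))/81 = 3.
Reflection = Q − 2λn = (5, 0, -25) − 6·(4, 1, -8) = (-19, -6, 23).

(-19, -6, 23)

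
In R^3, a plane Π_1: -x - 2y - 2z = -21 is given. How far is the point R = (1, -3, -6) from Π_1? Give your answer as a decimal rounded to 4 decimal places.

12.6667

n·R − d = (-1)·(1) + (-2)·(-3) + (-2)·(-6) − (-21) = 38; |n| = √9.
Distance = |38| / √9 = 38/√9 ≈ 12.6667.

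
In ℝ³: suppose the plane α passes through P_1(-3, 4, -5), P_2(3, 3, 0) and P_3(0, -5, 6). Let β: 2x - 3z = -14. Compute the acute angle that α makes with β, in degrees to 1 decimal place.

P_1P_2 = (6, -1, 5), P_1P_3 = (3, -9, 11); a normal to α is P_1P_2 × P_1P_3 = (34, -51, -51).
Using P_1: α has equation 34x - 51y - 51z = -51.
cos θ = |n₁·n₂| / (|n₁||n₂|) = |221| / (√6358 · √13).
θ = arccos(0.76871) ≈ 39.8°.

39.8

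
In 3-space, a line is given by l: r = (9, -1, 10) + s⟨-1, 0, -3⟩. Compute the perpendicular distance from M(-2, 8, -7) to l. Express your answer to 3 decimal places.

Taking (9, -1, 10) on l with direction v = (-1, 0, -3): w = M − (9, -1, 10) = (-11, 9, -17), and w × v = (-27, -16, 9).
Distance = |w × v| / |v| = √1066 / √10 ≈ 10.325.

10.325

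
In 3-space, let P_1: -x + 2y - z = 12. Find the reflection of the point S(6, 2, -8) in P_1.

(4, 6, -10)

λ = (n·S − d)/|n|² = (6 − 12)/6 = -1.
Reflection = S − 2λn = (6, 2, -8) − (-2)·(-1, 2, -1) = (4, 6, -10).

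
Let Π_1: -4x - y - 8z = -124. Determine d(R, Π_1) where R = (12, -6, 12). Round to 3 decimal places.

1.556

n·R − d = (-4)·(12) + (-1)·(-6) + (-8)·(12) − (-124) = -14; |n| = √81.
Distance = |-14| / √81 = 14/√81 ≈ 1.556.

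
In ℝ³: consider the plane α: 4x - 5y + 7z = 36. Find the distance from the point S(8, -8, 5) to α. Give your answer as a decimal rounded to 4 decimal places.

n·S − d = (4)·(8) + (-5)·(-8) + (7)·(5) − 36 = 71; |n| = √90.
Distance = |71| / √90 = 71/√90 ≈ 7.4841.

7.4841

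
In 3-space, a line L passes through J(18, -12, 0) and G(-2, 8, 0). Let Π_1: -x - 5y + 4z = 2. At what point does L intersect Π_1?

A direction vector for L is G − J = (-20, 20, 0).
Substitute r = (18, -12, 0) + t(-20, 20, 0) into the plane: 42 + (-80)t = 2, so t = 1/2.
Intersection: (18, -12, 0) + (1/2)·(-20, 20, 0) = (8, -2, 0).

(8, -2, 0)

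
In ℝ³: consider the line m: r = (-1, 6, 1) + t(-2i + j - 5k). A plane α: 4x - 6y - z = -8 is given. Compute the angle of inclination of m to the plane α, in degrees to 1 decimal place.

sin θ = |n·v| / (|n||v|) = |-9| / (√53 · √30) = 0.22571.
θ ≈ 13.0°.

13.0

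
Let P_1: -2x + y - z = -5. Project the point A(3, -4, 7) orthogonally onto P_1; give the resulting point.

(-1, -2, 5)

Foot = A − λn with λ = (n·A − d)/|n|² = (-17 − (-5))/6 = -2.
Foot = (3, -4, 7) − (-2)·(-2, 1, -1) = (-1, -2, 5).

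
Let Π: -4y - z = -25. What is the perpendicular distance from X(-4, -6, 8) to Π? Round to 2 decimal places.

9.94

n·X − d = (0)·(-4) + (-4)·(-6) + (-1)·(8) − (-25) = 41; |n| = √17.
Distance = |41| / √17 = 41/√17 ≈ 9.94.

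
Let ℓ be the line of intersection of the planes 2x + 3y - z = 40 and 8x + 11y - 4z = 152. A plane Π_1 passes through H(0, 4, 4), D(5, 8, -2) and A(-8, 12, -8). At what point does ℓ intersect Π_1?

(7, 8, -2)

Direction of ℓ: (2, 3, -1) × (8, 11, -4) = (-1, 0, -2).
A point on ℓ: solving the two plane equations with x = 6 gives (6, 8, -4).
HD = (5, 4, -6), HA = (-8, 8, -12); a normal to Π_1 is HD × HA = (0, 108, 72).
Using H: Π_1 has equation 108y + 72z = 720.
Substitute r = (6, 8, -4) + t(-1, 0, -2) into the plane: 576 + (-144)t = 720, so t = -1.
Intersection: (6, 8, -4) + (-1)·(-1, 0, -2) = (7, 8, -2).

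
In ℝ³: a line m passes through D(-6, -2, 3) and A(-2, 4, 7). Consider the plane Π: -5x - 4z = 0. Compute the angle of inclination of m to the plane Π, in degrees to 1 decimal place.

43.0

A direction vector for m is A − D = (4, 6, 4).
sin θ = |n·v| / (|n||v|) = |-36| / (√41 · √68) = 0.68180.
θ ≈ 43.0°.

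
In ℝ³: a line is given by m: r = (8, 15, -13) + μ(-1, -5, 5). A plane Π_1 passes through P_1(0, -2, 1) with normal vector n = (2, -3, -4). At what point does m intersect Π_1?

(5, 0, 2)

Π_1: n·r = n·P_1 gives 2x - 3y - 4z = 2.
Substitute r = (8, 15, -13) + t(-1, -5, 5) into the plane: 23 + (-7)t = 2, so t = 3.
Intersection: (8, 15, -13) + 3·(-1, -5, 5) = (5, 0, 2).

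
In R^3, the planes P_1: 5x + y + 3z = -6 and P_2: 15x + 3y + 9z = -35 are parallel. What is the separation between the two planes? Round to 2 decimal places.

0.96

Rescale P_2 by 1/3: 5x + y + 3z = -35/3. Then distance = |-6 − (-35/3)| / √35 ≈ 0.96.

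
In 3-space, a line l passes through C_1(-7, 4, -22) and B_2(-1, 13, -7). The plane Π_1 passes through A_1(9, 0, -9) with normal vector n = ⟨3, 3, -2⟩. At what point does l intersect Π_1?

A direction vector for l is B_2 − C_1 = (6, 9, 15).
Π_1: n·r = n·A_1 gives 3x + 3y - 2z = 45.
Substitute r = (-7, 4, -22) + t(6, 9, 15) into the plane: 35 + 15t = 45, so t = 2/3.
Intersection: (-7, 4, -22) + (2/3)·(6, 9, 15) = (-3, 10, -12).

(-3, 10, -12)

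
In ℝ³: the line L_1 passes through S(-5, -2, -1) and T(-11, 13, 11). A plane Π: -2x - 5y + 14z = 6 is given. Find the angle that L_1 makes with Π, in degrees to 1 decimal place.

20.4

A direction vector for L_1 is T − S = (-6, 15, 12).
sin θ = |n·v| / (|n||v|) = |105| / (√225 · √405) = 0.34783.
θ ≈ 20.4°.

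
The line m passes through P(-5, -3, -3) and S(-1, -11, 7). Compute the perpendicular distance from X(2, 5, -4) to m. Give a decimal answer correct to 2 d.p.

10.11

A direction vector for m is S − P = (4, -8, 10).
Taking (-5, -3, -3) on m with direction v = (4, -8, 10): w = X − (-5, -3, -3) = (7, 8, -1), and w × v = (72, -74, -88).
Distance = |w × v| / |v| = √18404 / √180 ≈ 10.11.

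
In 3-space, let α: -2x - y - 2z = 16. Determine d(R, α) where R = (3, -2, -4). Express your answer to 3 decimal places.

n·R − d = (-2)·(3) + (-1)·(-2) + (-2)·(-4) − 16 = -12; |n| = √9.
Distance = |-12| / √9 = 12/√9 ≈ 4.000.

4.000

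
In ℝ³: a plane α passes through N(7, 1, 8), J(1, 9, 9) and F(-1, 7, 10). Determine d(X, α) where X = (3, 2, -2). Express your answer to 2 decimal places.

NJ = (-6, 8, 1), NF = (-8, 6, 2); a normal to α is NJ × NF = (10, 4, 28).
Using N: α has equation 10x + 4y + 28z = 298.
n·X − d = (10)·(3) + (4)·(2) + (28)·(-2) − 298 = -316; |n| = √900.
Distance = |-316| / √900 = 316/√900 ≈ 10.53.

10.53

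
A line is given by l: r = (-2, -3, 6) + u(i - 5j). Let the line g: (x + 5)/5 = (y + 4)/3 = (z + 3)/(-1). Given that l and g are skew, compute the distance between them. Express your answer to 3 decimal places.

9.417

g has direction (5, 3, -1) through (-5, -4, -3).
Common perpendicular direction n = (1, -5, 0) × (5, 3, -1) = (5, 1, 28).
With w = (-5, -4, -3) − (-2, -3, 6) = (-3, -1, -9), w · n = -268.
Distance = |w · n| / |n| = |-268| / √810 ≈ 9.417.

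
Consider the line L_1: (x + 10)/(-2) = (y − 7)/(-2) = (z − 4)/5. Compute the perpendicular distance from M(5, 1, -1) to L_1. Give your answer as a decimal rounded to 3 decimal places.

15.165

L_1 has direction (-2, -2, 5) through (-10, 7, 4).
Taking (-10, 7, 4) on L_1 with direction v = (-2, -2, 5): w = M − (-10, 7, 4) = (15, -6, -5), and w × v = (-40, -65, -42).
Distance = |w × v| / |v| = √7589 / √33 ≈ 15.165.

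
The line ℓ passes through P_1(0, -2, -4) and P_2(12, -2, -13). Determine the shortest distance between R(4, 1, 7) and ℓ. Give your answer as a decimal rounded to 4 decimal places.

11.5948

A direction vector for ℓ is P_2 − P_1 = (12, 0, -9).
Taking (0, -2, -4) on ℓ with direction v = (12, 0, -9): w = R − (0, -2, -4) = (4, 3, 11), and w × v = (-27, 168, -36).
Distance = |w × v| / |v| = √30249 / √225 ≈ 11.5948.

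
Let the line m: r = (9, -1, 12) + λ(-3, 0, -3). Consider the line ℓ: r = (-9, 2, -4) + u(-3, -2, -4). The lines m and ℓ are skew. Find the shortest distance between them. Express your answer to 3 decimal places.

Common perpendicular direction n = (-3, 0, -3) × (-3, -2, -4) = (-6, -3, 6).
With w = (-9, 2, -4) − (9, -1, 12) = (-18, 3, -16), w · n = 3.
Distance = |w · n| / |n| = |3| / √81 ≈ 0.333.

0.333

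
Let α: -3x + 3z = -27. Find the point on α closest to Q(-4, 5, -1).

Foot = Q − λn with λ = (n·Q − d)/|n|² = (9 − (-27))/18 = 2.
Foot = (-4, 5, -1) − 2·(-3, 0, 3) = (2, 5, -7).

(2, 5, -7)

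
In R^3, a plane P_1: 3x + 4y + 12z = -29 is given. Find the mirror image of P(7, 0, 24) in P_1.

(-5, -16, -24)

λ = (n·P − d)/|n|² = (309 − (-29))/169 = 2.
Reflection = P − 2λn = (7, 0, 24) − 4·(3, 4, 12) = (-5, -16, -24).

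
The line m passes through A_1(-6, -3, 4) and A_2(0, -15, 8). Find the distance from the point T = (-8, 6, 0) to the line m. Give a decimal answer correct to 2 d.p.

2.58

A direction vector for m is A_2 − A_1 = (6, -12, 4).
Taking (-6, -3, 4) on m with direction v = (6, -12, 4): w = T − (-6, -3, 4) = (-2, 9, -4), and w × v = (-12, -16, -30).
Distance = |w × v| / |v| = √1300 / √196 ≈ 2.58.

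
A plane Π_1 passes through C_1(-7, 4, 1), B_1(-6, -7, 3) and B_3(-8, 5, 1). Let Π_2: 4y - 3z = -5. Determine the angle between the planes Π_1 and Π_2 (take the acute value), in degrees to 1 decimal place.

65.0

C_1B_1 = (1, -11, 2), C_1B_3 = (-1, 1, 0); a normal to Π_1 is C_1B_1 × C_1B_3 = (-2, -2, -10).
Using C_1: Π_1 has equation -2x - 2y - 10z = -4.
cos θ = |n₁·n₂| / (|n₁||n₂|) = |22| / (√108 · √25).
θ = arccos(0.42339) ≈ 65.0°.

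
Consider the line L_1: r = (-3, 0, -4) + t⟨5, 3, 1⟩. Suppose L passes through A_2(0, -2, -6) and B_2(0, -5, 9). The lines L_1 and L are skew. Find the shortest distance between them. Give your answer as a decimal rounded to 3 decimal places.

A direction vector for L is B_2 − A_2 = (0, -3, 15).
Common perpendicular direction n = (5, 3, 1) × (0, -3, 15) = (48, -75, -15).
With w = (0, -2, -6) − (-3, 0, -4) = (3, -2, -2), w · n = 324.
Distance = |w · n| / |n| = |324| / √8154 ≈ 3.588.

3.588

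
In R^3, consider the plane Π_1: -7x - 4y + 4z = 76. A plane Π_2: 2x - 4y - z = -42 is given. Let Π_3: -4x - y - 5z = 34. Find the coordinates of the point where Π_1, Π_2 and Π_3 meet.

(-12, 4, 2)

Solving the 3×3 linear system -7x - 4y + 4z = 76, 2x - 4y - z = -42, -4x - y - 5z = 34 (e.g. by elimination or Cramer's rule, determinant = -261) gives (-12, 4, 2).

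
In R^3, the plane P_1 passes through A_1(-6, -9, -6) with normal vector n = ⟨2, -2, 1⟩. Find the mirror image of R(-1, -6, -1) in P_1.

P_1: n·r = n·A_1 gives 2x - 2y + z = 0.
λ = (n·R − d)/|n|² = (9 − 0)/9 = 1.
Reflection = R − 2λn = (-1, -6, -1) − 2·(2, -2, 1) = (-5, -2, -3).

(-5, -2, -3)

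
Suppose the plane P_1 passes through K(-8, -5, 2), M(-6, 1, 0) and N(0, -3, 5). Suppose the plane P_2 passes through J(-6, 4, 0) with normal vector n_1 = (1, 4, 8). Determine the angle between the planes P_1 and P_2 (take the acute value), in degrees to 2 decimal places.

30.47

KM = (2, 6, -2), KN = (8, 2, 3); a normal to P_1 is KM × KN = (22, -22, -44).
Using K: P_1 has equation 22x - 22y - 44z = -154.
P_2: n_1·r = n_1·J gives x + 4y + 8z = 10.
cos θ = |n₁·n₂| / (|n₁||n₂|) = |-418| / (√2904 · √81).
θ = arccos(0.86186) ≈ 30.47°.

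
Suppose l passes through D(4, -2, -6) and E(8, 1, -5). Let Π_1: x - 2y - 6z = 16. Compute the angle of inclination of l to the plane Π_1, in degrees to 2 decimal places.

14.18

A direction vector for l is E − D = (4, 3, 1).
sin θ = |n·v| / (|n||v|) = |-8| / (√41 · √26) = 0.24503.
θ ≈ 14.18°.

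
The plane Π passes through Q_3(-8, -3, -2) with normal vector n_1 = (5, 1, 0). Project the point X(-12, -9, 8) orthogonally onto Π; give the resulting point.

Π: n_1·r = n_1·Q_3 gives 5x + y = -43.
Foot = X − λn with λ = (n·X − d)/|n|² = (-69 − (-43))/26 = -1.
Foot = (-12, -9, 8) − (-1)·(5, 1, 0) = (-7, -8, 8).

(-7, -8, 8)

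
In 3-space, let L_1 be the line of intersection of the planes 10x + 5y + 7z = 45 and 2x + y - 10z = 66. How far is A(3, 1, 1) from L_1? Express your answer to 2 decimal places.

7.22

Direction of L_1: (10, 5, 7) × (2, 1, -10) = (-57, 114, 0).
A point on L_1: solving the two plane equations with x = 5 gives (5, 6, -5).
Taking (5, 6, -5) on L_1 with direction v = (-57, 114, 0): w = A − (5, 6, -5) = (-2, -5, 6), and w × v = (-684, -342, -513).
Distance = |w × v| / |v| = √847989 / √16245 ≈ 7.22.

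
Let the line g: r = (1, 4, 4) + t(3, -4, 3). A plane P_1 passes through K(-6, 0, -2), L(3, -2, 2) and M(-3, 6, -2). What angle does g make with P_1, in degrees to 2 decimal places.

KL = (9, -2, 4), KM = (3, 6, 0); a normal to P_1 is KL × KM = (-24, 12, 60).
Using K: P_1 has equation -24x + 12y + 60z = 24.
sin θ = |n·v| / (|n||v|) = |60| / (√4320 · √34) = 0.15656.
θ ≈ 9.01°.

9.01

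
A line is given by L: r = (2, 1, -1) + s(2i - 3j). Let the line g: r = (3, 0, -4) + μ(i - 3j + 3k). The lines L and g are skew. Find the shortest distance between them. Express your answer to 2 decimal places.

0.53

Common perpendicular direction n = (2, -3, 0) × (1, -3, 3) = (-9, -6, -3).
With w = (3, 0, -4) − (2, 1, -1) = (1, -1, -3), w · n = 6.
Distance = |w · n| / |n| = |6| / √126 ≈ 0.53.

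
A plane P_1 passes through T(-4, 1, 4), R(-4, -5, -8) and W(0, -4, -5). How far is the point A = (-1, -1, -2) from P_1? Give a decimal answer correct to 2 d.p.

TR = (0, -6, -12), TW = (4, -5, -9); a normal to P_1 is TR × TW = (-6, -48, 24).
Using T: P_1 has equation -6x - 48y + 24z = 72.
n·A − d = (-6)·(-1) + (-48)·(-1) + (24)·(-2) − 72 = -66; |n| = √2916.
Distance = |-66| / √2916 = 66/√2916 ≈ 1.22.

1.22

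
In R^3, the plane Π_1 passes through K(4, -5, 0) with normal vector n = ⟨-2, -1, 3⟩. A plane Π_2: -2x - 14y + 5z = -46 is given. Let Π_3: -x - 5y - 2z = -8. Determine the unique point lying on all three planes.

(-3, 3, -2)

Π_1: n·r = n·K gives -2x - y + 3z = -3.
Solving the 3×3 linear system -2x - y + 3z = -3, -2x - 14y + 5z = -46, -x - 5y - 2z = -8 (e.g. by elimination or Cramer's rule, determinant = -109) gives (-3, 3, -2).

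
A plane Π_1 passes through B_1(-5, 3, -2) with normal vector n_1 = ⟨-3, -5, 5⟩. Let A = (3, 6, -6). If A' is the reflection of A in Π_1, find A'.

Π_1: n_1·r = n_1·B_1 gives -3x - 5y + 5z = -10.
λ = (n·A − d)/|n|² = (-69 − (-10))/59 = -1.
Reflection = A − 2λn = (3, 6, -6) − (-2)·(-3, -5, 5) = (-3, -4, 4).

(-3, -4, 4)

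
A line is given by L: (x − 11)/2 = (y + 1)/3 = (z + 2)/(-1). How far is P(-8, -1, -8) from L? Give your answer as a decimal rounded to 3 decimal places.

17.996

L has direction (2, 3, -1) through (11, -1, -2).
Taking (11, -1, -2) on L with direction v = (2, 3, -1): w = P − (11, -1, -2) = (-19, 0, -6), and w × v = (18, -31, -57).
Distance = |w × v| / |v| = √4534 / √14 ≈ 17.996.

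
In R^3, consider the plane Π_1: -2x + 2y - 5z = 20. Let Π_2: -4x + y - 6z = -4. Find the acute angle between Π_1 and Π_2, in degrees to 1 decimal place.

cos θ = |n₁·n₂| / (|n₁||n₂|) = |40| / (√33 · √53).
θ = arccos(0.95646) ≈ 17.0°.

17.0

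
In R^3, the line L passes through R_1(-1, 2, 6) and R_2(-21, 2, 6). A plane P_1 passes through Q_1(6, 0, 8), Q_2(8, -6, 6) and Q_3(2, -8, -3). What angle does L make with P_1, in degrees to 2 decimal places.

45.00

A direction vector for L is R_2 − R_1 = (-20, 0, 0).
Q_1Q_2 = (2, -6, -2), Q_1Q_3 = (-4, -8, -11); a normal to P_1 is Q_1Q_2 × Q_1Q_3 = (50, 30, -40).
Using Q_1: P_1 has equation 50x + 30y - 40z = -20.
sin θ = |n·v| / (|n||v|) = |-1000| / (√5000 · √400) = 0.70711.
θ ≈ 45.00°.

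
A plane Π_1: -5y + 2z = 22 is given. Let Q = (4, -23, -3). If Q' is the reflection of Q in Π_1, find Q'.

(4, 7, -15)

λ = (n·Q − d)/|n|² = (109 − 22)/29 = 3.
Reflection = Q − 2λn = (4, -23, -3) − 6·(0, -5, 2) = (4, 7, -15).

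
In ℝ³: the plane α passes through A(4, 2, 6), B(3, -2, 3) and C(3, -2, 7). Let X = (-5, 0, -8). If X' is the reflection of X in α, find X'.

AB = (-1, -4, -3), AC = (-1, -4, 1); a normal to α is AB × AC = (-16, 4, 0).
Using A: α has equation -16x + 4y = -56.
λ = (n·X − d)/|n|² = (80 − (-56))/272 = 1/2.
Reflection = X − 2λn = (-5, 0, -8) − 1·(-16, 4, 0) = (11, -4, -8).

(11, -4, -8)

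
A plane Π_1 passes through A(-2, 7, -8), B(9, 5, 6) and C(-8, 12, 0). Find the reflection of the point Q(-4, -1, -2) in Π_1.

(4, 15, -6)

AB = (11, -2, 14), AC = (-6, 5, 8); a normal to Π_1 is AB × AC = (-86, -172, 43).
Using A: Π_1 has equation -86x - 172y + 43z = -1376.
λ = (n·Q − d)/|n|² = (430 − (-1376))/38829 = 2/43.
Reflection = Q − 2λn = (-4, -1, -2) − (4/43)·(-86, -172, 43) = (4, 15, -6).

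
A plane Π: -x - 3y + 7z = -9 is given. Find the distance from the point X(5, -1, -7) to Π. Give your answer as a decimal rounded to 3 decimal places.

n·X − d = (-1)·(5) + (-3)·(-1) + (7)·(-7) − (-9) = -42; |n| = √59.
Distance = |-42| / √59 = 42/√59 ≈ 5.468.

5.468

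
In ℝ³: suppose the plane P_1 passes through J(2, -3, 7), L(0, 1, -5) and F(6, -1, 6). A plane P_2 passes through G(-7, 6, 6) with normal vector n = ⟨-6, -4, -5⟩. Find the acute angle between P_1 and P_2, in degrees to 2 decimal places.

69.08

JL = (-2, 4, -12), JF = (4, 2, -1); a normal to P_1 is JL × JF = (20, -50, -20).
Using J: P_1 has equation 20x - 50y - 20z = 50.
P_2: n·r = n·G gives -6x - 4y - 5z = -12.
cos θ = |n₁·n₂| / (|n₁||n₂|) = |180| / (√3300 · √77).
θ = arccos(0.35708) ≈ 69.08°.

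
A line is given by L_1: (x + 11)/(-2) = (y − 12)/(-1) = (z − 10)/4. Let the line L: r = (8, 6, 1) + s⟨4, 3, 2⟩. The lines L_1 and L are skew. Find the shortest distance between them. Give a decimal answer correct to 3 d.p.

L_1 has direction (-2, -1, 4) through (-11, 12, 10).
Common perpendicular direction n = (-2, -1, 4) × (4, 3, 2) = (-14, 20, -2).
With w = (8, 6, 1) − (-11, 12, 10) = (19, -6, -9), w · n = -368.
Distance = |w · n| / |n| = |-368| / √600 ≈ 15.024.

15.024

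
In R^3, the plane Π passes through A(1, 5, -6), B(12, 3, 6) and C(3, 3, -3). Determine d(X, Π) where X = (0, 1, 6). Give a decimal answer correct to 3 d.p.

AB = (11, -2, 12), AC = (2, -2, 3); a normal to Π is AB × AC = (18, -9, -18).
Using A: Π has equation 18x - 9y - 18z = 81.
n·X − d = (18)·(0) + (-9)·(1) + (-18)·(6) − 81 = -198; |n| = √729.
Distance = |-198| / √729 = 198/√729 ≈ 7.333.

7.333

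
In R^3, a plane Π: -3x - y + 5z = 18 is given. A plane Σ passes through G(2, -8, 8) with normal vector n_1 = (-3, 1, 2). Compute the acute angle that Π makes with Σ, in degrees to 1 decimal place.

Σ: n_1·r = n_1·G gives -3x + y + 2z = 2.
cos θ = |n₁·n₂| / (|n₁||n₂|) = |18| / (√35 · √14).
θ = arccos(0.81316) ≈ 35.6°.

35.6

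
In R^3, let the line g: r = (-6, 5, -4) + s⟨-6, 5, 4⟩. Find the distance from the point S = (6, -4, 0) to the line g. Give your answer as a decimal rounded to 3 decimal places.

10.417

Taking (-6, 5, -4) on g with direction v = (-6, 5, 4): w = S − (-6, 5, -4) = (12, -9, 4), and w × v = (-56, -72, 6).
Distance = |w × v| / |v| = √8356 / √77 ≈ 10.417.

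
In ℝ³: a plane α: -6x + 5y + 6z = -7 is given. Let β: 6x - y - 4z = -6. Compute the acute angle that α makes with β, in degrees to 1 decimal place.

25.0

cos θ = |n₁·n₂| / (|n₁||n₂|) = |-65| / (√97 · √53).
θ = arccos(0.90655) ≈ 25.0°.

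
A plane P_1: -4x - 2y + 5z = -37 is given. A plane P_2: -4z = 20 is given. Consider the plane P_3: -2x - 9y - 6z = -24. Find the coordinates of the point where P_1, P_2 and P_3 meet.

Solving the 3×3 linear system -4x - 2y + 5z = -37, -4z = 20, -2x - 9y - 6z = -24 (e.g. by elimination or Cramer's rule, determinant = 128) gives (0, 6, -5).

(0, 6, -5)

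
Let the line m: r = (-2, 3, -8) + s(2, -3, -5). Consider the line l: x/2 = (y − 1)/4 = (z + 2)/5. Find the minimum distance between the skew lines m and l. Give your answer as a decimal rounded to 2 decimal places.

l has direction (2, 4, 5) through (0, 1, -2).
Common perpendicular direction n = (2, -3, -5) × (2, 4, 5) = (5, -20, 14).
With w = (0, 1, -2) − (-2, 3, -8) = (2, -2, 6), w · n = 134.
Distance = |w · n| / |n| = |134| / √621 ≈ 5.38.

5.38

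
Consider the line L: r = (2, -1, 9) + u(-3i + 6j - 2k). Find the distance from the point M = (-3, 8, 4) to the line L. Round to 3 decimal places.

1.906

Taking (2, -1, 9) on L with direction v = (-3, 6, -2): w = M − (2, -1, 9) = (-5, 9, -5), and w × v = (12, 5, -3).
Distance = |w × v| / |v| = √178 / √49 ≈ 1.906.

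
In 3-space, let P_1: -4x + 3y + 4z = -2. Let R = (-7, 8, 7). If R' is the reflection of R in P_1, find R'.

(9, -4, -9)

λ = (n·R − d)/|n|² = (80 − (-2))/41 = 2.
Reflection = R − 2λn = (-7, 8, 7) − 4·(-4, 3, 4) = (9, -4, -9).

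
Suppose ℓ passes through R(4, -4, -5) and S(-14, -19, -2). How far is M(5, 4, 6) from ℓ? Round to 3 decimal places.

A direction vector for ℓ is S − R = (-18, -15, 3).
Taking (4, -4, -5) on ℓ with direction v = (-18, -15, 3): w = M − (4, -4, -5) = (1, 8, 11), and w × v = (189, -201, 129).
Distance = |w × v| / |v| = √92763 / √558 ≈ 12.893.

12.893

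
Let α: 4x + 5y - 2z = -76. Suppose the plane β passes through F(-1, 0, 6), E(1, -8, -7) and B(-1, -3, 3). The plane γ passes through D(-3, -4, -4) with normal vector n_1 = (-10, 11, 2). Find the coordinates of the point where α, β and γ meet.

FE = (2, -8, -13), FB = (0, -3, -3); a normal to β is FE × FB = (-15, 6, -6).
Using F: β has equation -15x + 6y - 6z = -21.
γ: n_1·r = n_1·D gives -10x + 11y + 2z = -22.
Solving the 3×3 linear system 4x + 5y - 2z = -76, -15x + 6y - 6z = -21, -10x + 11y + 2z = -22 (e.g. by elimination or Cramer's rule, determinant = 972) gives (-5, -8, 8).

(-5, -8, 8)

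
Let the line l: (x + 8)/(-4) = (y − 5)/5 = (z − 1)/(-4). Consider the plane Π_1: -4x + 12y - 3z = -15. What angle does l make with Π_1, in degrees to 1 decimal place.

l has direction (-4, 5, -4) through (-8, 5, 1).
sin θ = |n·v| / (|n||v|) = |88| / (√169 · √57) = 0.89661.
θ ≈ 63.7°.

63.7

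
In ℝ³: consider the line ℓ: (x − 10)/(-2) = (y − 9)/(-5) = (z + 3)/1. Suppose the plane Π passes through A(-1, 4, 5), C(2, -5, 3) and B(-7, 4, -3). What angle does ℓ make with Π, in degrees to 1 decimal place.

ℓ has direction (-2, -5, 1) through (10, 9, -3).
AC = (3, -9, -2), AB = (-6, 0, -8); a normal to Π is AC × AB = (72, 36, -54).
Using A: Π has equation 72x + 36y - 54z = -198.
sin θ = |n·v| / (|n||v|) = |-378| / (√9396 · √30) = 0.71197.
θ ≈ 45.4°.

45.4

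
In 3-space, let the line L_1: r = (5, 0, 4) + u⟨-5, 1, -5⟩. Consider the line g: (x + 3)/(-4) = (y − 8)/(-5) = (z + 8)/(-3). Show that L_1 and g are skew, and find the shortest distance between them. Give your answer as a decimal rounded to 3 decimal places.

g has direction (-4, -5, -3) through (-3, 8, -8).
Common perpendicular direction n = (-5, 1, -5) × (-4, -5, -3) = (-28, 5, 29).
With w = (-3, 8, -8) − (5, 0, 4) = (-8, 8, -12), w · n = -84.
Since n ≠ 0 the lines are not parallel, and w · n = -84 ≠ 0 so they do not intersect; hence they are skew.
Distance = |w · n| / |n| = |-84| / √1650 ≈ 2.068.

2.068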